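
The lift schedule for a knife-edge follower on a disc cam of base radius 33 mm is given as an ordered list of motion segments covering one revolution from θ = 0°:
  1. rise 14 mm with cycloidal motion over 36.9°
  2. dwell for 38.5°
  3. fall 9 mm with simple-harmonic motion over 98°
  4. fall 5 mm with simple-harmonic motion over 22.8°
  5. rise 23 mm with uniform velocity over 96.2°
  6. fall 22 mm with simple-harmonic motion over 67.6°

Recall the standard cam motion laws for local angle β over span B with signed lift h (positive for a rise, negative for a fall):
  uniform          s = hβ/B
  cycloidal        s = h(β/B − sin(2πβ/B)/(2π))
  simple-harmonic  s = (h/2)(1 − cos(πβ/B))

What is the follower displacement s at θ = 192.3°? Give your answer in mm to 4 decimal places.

seg 1 [0°–36.9°] cycloidal, h=14: full span → s += 14 → s = 14.0000
seg 2 [36.9°–75.4°] dwell: s stays 14.0000
seg 3 [75.4°–173.4°] simple-harmonic, h=-9: full span → s += -9 → s = 5.0000
seg 4 [173.4°–196.2°] simple-harmonic, h=-5: θ=192.3° here. β=18.9, B=22.8. -5/2·(1 − cos(π·0.8289)) = -4.6476 → s = 0.3524

0.3524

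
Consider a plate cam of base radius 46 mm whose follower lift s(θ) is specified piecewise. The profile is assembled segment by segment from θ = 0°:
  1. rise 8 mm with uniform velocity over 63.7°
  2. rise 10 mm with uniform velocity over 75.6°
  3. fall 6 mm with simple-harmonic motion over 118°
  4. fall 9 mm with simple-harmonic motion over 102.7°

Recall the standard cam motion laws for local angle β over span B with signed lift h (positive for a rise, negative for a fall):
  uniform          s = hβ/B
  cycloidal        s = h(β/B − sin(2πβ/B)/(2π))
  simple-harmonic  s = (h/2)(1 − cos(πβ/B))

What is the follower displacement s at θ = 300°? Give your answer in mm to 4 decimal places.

seg 1 [0°–63.7°] uniform, h=8: full span → s += 8 → s = 8.0000
seg 2 [63.7°–139.3°] uniform, h=10: full span → s += 10 → s = 18.0000
seg 3 [139.3°–257.3°] simple-harmonic, h=-6: full span → s += -6 → s = 12.0000
seg 4 [257.3°–360°] simple-harmonic, h=-9: θ=300° here. β=42.7, B=102.7. -9/2·(1 − cos(π·0.4158)) = -3.3231 → s = 8.6769

8.6769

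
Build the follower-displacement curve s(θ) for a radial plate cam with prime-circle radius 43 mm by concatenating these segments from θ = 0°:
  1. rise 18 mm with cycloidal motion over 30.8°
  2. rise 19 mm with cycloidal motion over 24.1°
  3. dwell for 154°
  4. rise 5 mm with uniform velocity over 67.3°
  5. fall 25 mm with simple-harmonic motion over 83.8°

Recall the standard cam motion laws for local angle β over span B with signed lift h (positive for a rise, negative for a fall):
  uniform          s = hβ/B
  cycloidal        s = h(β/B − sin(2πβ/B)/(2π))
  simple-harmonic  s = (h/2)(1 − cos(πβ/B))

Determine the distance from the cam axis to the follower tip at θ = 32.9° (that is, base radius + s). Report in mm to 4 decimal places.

seg 1 [0°–30.8°] cycloidal, h=18: full span → s += 18 → s = 18.0000
seg 2 [30.8°–54.9°] cycloidal, h=19: θ=32.9° here. β=2.1, B=24.1. 19·(0.0871 − sin(2π·0.0871)/(2π)) = 0.0815 → s = 18.0815
radial distance = base radius + s = 43 + 18.0815 = 61.0815

61.0815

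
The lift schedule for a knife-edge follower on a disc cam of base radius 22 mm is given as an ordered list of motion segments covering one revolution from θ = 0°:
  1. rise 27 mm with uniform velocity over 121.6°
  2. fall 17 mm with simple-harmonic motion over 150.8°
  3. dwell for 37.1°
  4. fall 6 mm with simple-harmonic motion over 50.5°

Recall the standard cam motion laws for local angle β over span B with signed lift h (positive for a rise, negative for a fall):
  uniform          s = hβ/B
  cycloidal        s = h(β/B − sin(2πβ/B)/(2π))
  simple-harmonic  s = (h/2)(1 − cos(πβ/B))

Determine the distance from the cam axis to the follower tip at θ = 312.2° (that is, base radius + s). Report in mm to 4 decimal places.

seg 1 [0°–121.6°] uniform, h=27: full span → s += 27 → s = 27.0000
seg 2 [121.6°–272.4°] simple-harmonic, h=-17: full span → s += -17 → s = 10.0000
seg 3 [272.4°–309.5°] dwell: s stays 10.0000
seg 4 [309.5°–360°] simple-harmonic, h=-6: θ=312.2° here. β=2.7, B=50.5. -6/2·(1 − cos(π·0.0535)) = -0.0422 → s = 9.9578
radial distance = base radius + s = 22 + 9.9578 = 31.9578

31.9578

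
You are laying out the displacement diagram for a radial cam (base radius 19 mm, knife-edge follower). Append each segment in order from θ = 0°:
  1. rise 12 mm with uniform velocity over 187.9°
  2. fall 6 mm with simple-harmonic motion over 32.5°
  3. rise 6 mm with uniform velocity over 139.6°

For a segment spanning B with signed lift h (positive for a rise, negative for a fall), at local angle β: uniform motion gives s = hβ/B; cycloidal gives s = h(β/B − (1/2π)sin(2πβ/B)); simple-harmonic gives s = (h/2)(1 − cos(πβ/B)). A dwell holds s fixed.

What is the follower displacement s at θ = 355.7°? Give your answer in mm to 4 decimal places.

seg 1 [0°–187.9°] uniform, h=12: full span → s += 12 → s = 12.0000
seg 2 [187.9°–220.4°] simple-harmonic, h=-6: full span → s += -6 → s = 6.0000
seg 3 [220.4°–360°] uniform, h=6: θ=355.7° here. β=135.3, B=139.6. 6·135.3/139.6 = 5.8152 → s = 11.8152

11.8152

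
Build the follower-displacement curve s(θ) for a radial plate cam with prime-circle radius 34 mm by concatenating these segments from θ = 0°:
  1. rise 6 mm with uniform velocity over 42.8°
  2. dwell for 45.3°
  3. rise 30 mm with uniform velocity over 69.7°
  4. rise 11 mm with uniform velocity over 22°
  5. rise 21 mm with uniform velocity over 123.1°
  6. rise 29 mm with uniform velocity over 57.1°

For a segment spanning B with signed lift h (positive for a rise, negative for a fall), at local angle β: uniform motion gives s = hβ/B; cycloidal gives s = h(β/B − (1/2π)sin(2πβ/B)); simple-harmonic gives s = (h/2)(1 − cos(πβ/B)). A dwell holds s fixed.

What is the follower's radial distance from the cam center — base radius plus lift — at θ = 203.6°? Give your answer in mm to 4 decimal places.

seg 1 [0°–42.8°] uniform, h=6: full span → s += 6 → s = 6.0000
seg 2 [42.8°–88.1°] dwell: s stays 6.0000
seg 3 [88.1°–157.8°] uniform, h=30: full span → s += 30 → s = 36.0000
seg 4 [157.8°–179.8°] uniform, h=11: full span → s += 11 → s = 47.0000
seg 5 [179.8°–302.9°] uniform, h=21: θ=203.6° here. β=23.8, B=123.1. 21·23.8/123.1 = 4.0601 → s = 51.0601
radial distance = base radius + s = 34 + 51.0601 = 85.0601

85.0601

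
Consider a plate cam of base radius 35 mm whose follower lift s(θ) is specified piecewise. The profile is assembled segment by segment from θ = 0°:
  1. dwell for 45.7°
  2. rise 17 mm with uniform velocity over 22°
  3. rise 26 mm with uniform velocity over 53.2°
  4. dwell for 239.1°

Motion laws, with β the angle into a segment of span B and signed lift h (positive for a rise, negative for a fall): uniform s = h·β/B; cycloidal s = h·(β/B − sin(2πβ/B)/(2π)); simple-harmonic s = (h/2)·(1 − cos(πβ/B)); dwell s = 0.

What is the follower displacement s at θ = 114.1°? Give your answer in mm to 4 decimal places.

seg 1 [0°–45.7°] dwell: s stays 0.0000
seg 2 [45.7°–67.7°] uniform, h=17: full span → s += 17 → s = 17.0000
seg 3 [67.7°–120.9°] uniform, h=26: θ=114.1° here. β=46.4, B=53.2. 26·46.4/53.2 = 22.6767 → s = 39.6767

39.6767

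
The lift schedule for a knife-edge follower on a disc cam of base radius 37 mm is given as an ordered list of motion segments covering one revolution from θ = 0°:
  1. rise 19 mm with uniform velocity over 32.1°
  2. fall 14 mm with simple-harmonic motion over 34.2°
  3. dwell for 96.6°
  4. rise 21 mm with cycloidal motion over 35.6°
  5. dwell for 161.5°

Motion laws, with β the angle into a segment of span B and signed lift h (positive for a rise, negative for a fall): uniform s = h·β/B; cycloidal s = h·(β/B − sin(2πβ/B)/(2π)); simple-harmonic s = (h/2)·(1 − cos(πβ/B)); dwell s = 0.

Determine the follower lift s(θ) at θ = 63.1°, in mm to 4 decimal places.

seg 1 [0°–32.1°] uniform, h=19: full span → s += 19 → s = 19.0000
seg 2 [32.1°–66.3°] simple-harmonic, h=-14: θ=63.1° here. β=31, B=34.2. -14/2·(1 − cos(π·0.9064)) = -13.6997 → s = 5.3003

5.3003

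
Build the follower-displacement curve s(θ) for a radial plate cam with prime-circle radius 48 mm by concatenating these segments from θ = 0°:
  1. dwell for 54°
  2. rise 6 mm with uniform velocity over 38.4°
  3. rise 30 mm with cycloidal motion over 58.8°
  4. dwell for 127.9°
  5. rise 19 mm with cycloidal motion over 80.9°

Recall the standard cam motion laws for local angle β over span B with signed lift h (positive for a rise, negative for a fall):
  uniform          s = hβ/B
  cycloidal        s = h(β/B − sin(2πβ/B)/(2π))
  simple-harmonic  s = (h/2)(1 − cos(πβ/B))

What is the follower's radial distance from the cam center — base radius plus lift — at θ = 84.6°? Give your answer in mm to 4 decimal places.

seg 1 [0°–54°] dwell: s stays 0.0000
seg 2 [54°–92.4°] uniform, h=6: θ=84.6° here. β=30.6, B=38.4. 6·30.6/38.4 = 4.7812 → s = 4.7812
radial distance = base radius + s = 48 + 4.7812 = 52.7812

52.7812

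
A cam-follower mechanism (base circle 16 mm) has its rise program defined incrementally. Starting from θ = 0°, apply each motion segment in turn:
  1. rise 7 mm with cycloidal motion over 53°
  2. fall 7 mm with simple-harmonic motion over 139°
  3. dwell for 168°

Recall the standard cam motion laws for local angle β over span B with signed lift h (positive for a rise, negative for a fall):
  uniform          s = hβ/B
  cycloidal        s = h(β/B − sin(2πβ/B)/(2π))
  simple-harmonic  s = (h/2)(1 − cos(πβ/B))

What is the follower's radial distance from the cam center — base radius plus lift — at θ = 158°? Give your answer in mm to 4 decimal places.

seg 1 [0°–53°] cycloidal, h=7: full span → s += 7 → s = 7.0000
seg 2 [53°–192°] simple-harmonic, h=-7: θ=158° here. β=105, B=139. -7/2·(1 − cos(π·0.7554)) = -6.0165 → s = 0.9835
radial distance = base radius + s = 16 + 0.9835 = 16.9835

16.9835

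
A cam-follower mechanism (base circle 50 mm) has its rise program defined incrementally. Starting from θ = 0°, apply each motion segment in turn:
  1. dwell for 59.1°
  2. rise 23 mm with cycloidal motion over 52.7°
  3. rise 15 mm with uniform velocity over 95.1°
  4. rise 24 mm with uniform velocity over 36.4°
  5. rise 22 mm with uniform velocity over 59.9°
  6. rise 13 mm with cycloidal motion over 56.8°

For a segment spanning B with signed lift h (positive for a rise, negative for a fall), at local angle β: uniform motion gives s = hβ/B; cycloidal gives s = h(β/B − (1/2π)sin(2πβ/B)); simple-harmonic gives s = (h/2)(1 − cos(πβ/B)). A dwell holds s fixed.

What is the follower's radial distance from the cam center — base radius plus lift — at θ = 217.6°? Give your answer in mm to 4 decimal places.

seg 1 [0°–59.1°] dwell: s stays 0.0000
seg 2 [59.1°–111.8°] cycloidal, h=23: full span → s += 23 → s = 23.0000
seg 3 [111.8°–206.9°] uniform, h=15: full span → s += 15 → s = 38.0000
seg 4 [206.9°–243.3°] uniform, h=24: θ=217.6° here. β=10.7, B=36.4. 24·10.7/36.4 = 7.0549 → s = 45.0549
radial distance = base radius + s = 50 + 45.0549 = 95.0549

95.0549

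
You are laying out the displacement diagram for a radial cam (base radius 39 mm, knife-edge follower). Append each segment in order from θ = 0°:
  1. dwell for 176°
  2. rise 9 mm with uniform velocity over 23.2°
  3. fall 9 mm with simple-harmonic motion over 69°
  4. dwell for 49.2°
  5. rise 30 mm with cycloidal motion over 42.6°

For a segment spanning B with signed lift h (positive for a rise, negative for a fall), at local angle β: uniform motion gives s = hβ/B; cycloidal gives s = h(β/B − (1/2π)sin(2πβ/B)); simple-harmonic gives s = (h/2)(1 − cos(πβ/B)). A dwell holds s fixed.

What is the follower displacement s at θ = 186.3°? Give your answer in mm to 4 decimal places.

seg 1 [0°–176°] dwell: s stays 0.0000
seg 2 [176°–199.2°] uniform, h=9: θ=186.3° here. β=10.3, B=23.2. 9·10.3/23.2 = 3.9957 → s = 3.9957

3.9957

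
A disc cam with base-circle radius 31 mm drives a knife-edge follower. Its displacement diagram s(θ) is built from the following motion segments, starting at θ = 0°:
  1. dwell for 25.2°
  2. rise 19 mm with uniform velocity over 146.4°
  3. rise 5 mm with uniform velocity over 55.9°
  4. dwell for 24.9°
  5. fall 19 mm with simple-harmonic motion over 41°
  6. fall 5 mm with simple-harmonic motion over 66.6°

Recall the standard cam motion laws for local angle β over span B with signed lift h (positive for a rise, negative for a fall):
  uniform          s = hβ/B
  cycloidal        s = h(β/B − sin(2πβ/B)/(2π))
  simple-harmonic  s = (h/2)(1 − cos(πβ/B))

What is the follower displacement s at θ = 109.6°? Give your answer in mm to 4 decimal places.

seg 1 [0°–25.2°] dwell: s stays 0.0000
seg 2 [25.2°–171.6°] uniform, h=19: θ=109.6° here. β=84.4, B=146.4. 19·84.4/146.4 = 10.9536 → s = 10.9536

10.9536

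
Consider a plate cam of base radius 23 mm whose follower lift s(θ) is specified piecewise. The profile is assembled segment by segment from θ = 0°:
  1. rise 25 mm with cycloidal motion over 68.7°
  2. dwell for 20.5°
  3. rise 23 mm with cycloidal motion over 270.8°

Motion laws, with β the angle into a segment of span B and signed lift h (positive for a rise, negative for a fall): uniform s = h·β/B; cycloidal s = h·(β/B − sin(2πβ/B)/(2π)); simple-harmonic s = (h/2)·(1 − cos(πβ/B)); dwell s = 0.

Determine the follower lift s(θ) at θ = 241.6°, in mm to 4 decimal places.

seg 1 [0°–68.7°] cycloidal, h=25: full span → s += 25 → s = 25.0000
seg 2 [68.7°–89.2°] dwell: s stays 25.0000
seg 3 [89.2°–360°] cycloidal, h=23: θ=241.6° here. β=152.4, B=270.8. 23·(0.5628 − sin(2π·0.5628)/(2π)) = 14.3506 → s = 39.3506

39.3506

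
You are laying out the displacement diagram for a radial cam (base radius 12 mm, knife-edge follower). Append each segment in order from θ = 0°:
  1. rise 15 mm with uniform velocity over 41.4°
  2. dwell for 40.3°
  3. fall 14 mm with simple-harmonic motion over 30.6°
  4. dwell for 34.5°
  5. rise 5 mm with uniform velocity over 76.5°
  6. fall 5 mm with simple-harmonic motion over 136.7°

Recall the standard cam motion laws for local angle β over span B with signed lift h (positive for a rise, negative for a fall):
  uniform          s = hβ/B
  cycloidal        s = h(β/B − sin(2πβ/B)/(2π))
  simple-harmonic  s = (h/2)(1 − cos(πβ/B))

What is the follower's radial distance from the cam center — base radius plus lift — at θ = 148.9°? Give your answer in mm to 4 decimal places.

seg 1 [0°–41.4°] uniform, h=15: full span → s += 15 → s = 15.0000
seg 2 [41.4°–81.7°] dwell: s stays 15.0000
seg 3 [81.7°–112.3°] simple-harmonic, h=-14: full span → s += -14 → s = 1.0000
seg 4 [112.3°–146.8°] dwell: s stays 1.0000
seg 5 [146.8°–223.3°] uniform, h=5: θ=148.9° here. β=2.1, B=76.5. 5·2.1/76.5 = 0.1373 → s = 1.1373
radial distance = base radius + s = 12 + 1.1373 = 13.1373

13.1373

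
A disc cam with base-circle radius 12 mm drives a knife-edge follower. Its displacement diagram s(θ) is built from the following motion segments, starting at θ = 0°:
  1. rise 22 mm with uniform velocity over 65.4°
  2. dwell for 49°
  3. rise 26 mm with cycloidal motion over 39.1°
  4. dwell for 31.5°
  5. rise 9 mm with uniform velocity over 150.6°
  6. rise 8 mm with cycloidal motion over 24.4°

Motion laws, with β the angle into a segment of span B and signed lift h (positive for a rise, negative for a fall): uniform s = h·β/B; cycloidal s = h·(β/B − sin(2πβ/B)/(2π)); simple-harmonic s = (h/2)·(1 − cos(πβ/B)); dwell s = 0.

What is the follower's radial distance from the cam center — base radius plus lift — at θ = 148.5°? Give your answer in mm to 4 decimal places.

seg 1 [0°–65.4°] uniform, h=22: full span → s += 22 → s = 22.0000
seg 2 [65.4°–114.4°] dwell: s stays 22.0000
seg 3 [114.4°–153.5°] cycloidal, h=26: θ=148.5° here. β=34.1, B=39.1. 26·(0.8721 − sin(2π·0.8721)/(2π)) = 25.6536 → s = 47.6536
radial distance = base radius + s = 12 + 47.6536 = 59.6536

59.6536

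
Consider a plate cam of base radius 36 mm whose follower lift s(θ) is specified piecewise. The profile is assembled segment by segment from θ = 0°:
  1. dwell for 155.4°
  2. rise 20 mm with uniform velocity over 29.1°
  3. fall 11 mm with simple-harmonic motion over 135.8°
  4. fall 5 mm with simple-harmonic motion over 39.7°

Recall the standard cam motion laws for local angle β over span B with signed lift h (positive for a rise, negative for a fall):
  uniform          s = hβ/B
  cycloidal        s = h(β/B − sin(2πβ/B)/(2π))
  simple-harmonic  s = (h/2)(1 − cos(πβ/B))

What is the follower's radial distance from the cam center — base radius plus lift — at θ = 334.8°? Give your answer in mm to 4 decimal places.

seg 1 [0°–155.4°] dwell: s stays 0.0000
seg 2 [155.4°–184.5°] uniform, h=20: full span → s += 20 → s = 20.0000
seg 3 [184.5°–320.3°] simple-harmonic, h=-11: full span → s += -11 → s = 9.0000
seg 4 [320.3°–360°] simple-harmonic, h=-5: θ=334.8° here. β=14.5, B=39.7. -5/2·(1 − cos(π·0.3652)) = -1.4729 → s = 7.5271
radial distance = base radius + s = 36 + 7.5271 = 43.5271

43.5271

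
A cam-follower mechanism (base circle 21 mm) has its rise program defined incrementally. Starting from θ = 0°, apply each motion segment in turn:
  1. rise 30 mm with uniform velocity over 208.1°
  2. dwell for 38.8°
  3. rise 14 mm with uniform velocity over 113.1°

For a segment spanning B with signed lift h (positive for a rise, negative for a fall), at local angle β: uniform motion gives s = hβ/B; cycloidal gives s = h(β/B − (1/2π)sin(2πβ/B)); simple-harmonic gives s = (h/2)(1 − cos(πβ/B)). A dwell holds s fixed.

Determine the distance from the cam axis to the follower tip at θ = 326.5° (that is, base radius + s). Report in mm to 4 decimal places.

seg 1 [0°–208.1°] uniform, h=30: full span → s += 30 → s = 30.0000
seg 2 [208.1°–246.9°] dwell: s stays 30.0000
seg 3 [246.9°–360°] uniform, h=14: θ=326.5° here. β=79.6, B=113.1. 14·79.6/113.1 = 9.8532 → s = 39.8532
radial distance = base radius + s = 21 + 39.8532 = 60.8532

60.8532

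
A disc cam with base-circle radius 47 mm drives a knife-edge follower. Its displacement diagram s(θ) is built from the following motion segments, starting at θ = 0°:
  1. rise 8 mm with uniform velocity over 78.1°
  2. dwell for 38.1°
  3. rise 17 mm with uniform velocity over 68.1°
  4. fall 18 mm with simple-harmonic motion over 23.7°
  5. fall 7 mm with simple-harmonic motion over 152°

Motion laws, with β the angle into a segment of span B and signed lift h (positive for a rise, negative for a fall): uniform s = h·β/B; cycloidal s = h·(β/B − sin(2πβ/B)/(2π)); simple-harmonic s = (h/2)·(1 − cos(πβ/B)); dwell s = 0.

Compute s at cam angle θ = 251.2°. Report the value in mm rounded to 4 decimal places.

seg 1 [0°–78.1°] uniform, h=8: full span → s += 8 → s = 8.0000
seg 2 [78.1°–116.2°] dwell: s stays 8.0000
seg 3 [116.2°–184.3°] uniform, h=17: full span → s += 17 → s = 25.0000
seg 4 [184.3°–208°] simple-harmonic, h=-18: full span → s += -18 → s = 7.0000
seg 5 [208°–360°] simple-harmonic, h=-7: θ=251.2° here. β=43.2, B=152. -7/2·(1 − cos(π·0.2842)) = -1.3049 → s = 5.6951

5.6951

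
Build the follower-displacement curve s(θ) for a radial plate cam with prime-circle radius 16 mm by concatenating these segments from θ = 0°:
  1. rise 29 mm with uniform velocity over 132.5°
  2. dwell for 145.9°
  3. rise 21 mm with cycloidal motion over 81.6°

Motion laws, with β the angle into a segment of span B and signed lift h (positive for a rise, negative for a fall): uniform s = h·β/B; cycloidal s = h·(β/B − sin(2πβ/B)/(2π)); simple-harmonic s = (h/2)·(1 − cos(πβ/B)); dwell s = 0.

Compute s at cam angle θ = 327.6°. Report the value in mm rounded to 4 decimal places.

seg 1 [0°–132.5°] uniform, h=29: full span → s += 29 → s = 29.0000
seg 2 [132.5°–278.4°] dwell: s stays 29.0000
seg 3 [278.4°–360°] cycloidal, h=21: θ=327.6° here. β=49.2, B=81.6. 21·(0.6029 − sin(2π·0.6029)/(2π)) = 14.6759 → s = 43.6759

43.6759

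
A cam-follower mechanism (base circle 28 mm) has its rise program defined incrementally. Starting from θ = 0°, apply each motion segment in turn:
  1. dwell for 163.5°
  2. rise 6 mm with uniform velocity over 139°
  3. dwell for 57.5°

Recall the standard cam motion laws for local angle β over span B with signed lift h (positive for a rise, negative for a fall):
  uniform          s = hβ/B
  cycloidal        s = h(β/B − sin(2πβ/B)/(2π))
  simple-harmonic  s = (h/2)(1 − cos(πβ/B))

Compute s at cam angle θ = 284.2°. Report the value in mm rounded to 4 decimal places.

seg 1 [0°–163.5°] dwell: s stays 0.0000
seg 2 [163.5°–302.5°] uniform, h=6: θ=284.2° here. β=120.7, B=139. 6·120.7/139 = 5.2101 → s = 5.2101

5.2101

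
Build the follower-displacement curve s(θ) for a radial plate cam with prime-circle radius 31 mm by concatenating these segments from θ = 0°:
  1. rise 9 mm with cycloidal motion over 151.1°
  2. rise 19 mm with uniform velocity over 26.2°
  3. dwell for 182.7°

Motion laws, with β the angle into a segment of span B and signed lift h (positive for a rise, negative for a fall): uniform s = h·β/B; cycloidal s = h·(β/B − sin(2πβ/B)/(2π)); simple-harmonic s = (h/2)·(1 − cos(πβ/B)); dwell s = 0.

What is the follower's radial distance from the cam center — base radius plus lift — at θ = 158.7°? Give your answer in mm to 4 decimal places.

seg 1 [0°–151.1°] cycloidal, h=9: full span → s += 9 → s = 9.0000
seg 2 [151.1°–177.3°] uniform, h=19: θ=158.7° here. β=7.6, B=26.2. 19·7.6/26.2 = 5.5115 → s = 14.5115
radial distance = base radius + s = 31 + 14.5115 = 45.5115

45.5115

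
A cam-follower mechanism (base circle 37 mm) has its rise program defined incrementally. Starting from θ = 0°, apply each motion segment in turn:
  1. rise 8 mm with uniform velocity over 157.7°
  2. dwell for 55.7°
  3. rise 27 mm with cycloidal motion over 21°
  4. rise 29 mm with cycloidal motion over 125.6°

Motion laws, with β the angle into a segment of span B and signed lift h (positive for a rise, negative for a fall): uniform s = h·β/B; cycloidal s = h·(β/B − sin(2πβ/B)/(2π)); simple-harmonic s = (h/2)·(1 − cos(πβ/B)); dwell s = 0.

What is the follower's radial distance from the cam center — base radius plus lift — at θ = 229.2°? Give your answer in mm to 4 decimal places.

seg 1 [0°–157.7°] uniform, h=8: full span → s += 8 → s = 8.0000
seg 2 [157.7°–213.4°] dwell: s stays 8.0000
seg 3 [213.4°–234.4°] cycloidal, h=27: θ=229.2° here. β=15.8, B=21. 27·(0.7524 − sin(2π·0.7524)/(2π)) = 24.6110 → s = 32.6110
radial distance = base radius + s = 37 + 32.6110 = 69.6110

69.6110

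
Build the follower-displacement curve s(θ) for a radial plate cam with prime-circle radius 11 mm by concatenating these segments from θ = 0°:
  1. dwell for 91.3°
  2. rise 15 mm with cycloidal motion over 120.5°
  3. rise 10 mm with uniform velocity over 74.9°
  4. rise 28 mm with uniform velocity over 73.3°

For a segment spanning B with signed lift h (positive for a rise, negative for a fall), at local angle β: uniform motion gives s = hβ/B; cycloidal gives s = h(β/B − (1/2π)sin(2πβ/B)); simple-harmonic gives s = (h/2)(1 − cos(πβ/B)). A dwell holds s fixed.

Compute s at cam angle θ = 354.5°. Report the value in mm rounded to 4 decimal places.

seg 1 [0°–91.3°] dwell: s stays 0.0000
seg 2 [91.3°–211.8°] cycloidal, h=15: full span → s += 15 → s = 15.0000
seg 3 [211.8°–286.7°] uniform, h=10: full span → s += 10 → s = 25.0000
seg 4 [286.7°–360°] uniform, h=28: θ=354.5° here. β=67.8, B=73.3. 28·67.8/73.3 = 25.8990 → s = 50.8990

50.8990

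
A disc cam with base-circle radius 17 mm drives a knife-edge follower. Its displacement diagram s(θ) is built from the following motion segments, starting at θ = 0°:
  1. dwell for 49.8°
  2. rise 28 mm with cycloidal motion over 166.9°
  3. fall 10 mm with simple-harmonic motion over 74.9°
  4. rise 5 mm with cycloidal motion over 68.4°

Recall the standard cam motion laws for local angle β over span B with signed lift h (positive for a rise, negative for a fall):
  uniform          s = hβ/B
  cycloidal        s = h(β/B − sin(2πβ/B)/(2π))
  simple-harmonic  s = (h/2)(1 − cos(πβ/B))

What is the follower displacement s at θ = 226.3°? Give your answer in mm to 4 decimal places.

seg 1 [0°–49.8°] dwell: s stays 0.0000
seg 2 [49.8°–216.7°] cycloidal, h=28: full span → s += 28 → s = 28.0000
seg 3 [216.7°–291.6°] simple-harmonic, h=-10: θ=226.3° here. β=9.6, B=74.9. -10/2·(1 − cos(π·0.1282)) = -0.3999 → s = 27.6001

27.6001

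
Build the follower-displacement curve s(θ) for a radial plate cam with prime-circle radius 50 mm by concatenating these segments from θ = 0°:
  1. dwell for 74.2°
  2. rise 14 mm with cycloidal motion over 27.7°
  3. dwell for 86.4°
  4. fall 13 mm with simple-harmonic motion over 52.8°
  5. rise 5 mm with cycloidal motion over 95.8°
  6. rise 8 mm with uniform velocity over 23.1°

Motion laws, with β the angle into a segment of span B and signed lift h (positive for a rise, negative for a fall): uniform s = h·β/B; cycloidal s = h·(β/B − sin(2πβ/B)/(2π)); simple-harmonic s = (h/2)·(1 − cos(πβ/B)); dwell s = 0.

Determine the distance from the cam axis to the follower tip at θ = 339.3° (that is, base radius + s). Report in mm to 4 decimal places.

seg 1 [0°–74.2°] dwell: s stays 0.0000
seg 2 [74.2°–101.9°] cycloidal, h=14: full span → s += 14 → s = 14.0000
seg 3 [101.9°–188.3°] dwell: s stays 14.0000
seg 4 [188.3°–241.1°] simple-harmonic, h=-13: full span → s += -13 → s = 1.0000
seg 5 [241.1°–336.9°] cycloidal, h=5: full span → s += 5 → s = 6.0000
seg 6 [336.9°–360°] uniform, h=8: θ=339.3° here. β=2.4, B=23.1. 8·2.4/23.1 = 0.8312 → s = 6.8312
radial distance = base radius + s = 50 + 6.8312 = 56.8312

56.8312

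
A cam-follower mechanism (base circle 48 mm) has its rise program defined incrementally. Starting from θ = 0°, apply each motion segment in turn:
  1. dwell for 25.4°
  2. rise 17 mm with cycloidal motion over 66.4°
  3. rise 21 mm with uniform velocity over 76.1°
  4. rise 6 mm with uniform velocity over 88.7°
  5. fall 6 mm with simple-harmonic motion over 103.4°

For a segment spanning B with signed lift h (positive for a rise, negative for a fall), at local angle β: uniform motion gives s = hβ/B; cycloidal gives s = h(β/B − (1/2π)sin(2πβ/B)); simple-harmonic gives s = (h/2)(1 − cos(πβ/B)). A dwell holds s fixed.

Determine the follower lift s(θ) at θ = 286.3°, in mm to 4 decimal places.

seg 1 [0°–25.4°] dwell: s stays 0.0000
seg 2 [25.4°–91.8°] cycloidal, h=17: full span → s += 17 → s = 17.0000
seg 3 [91.8°–167.9°] uniform, h=21: full span → s += 21 → s = 38.0000
seg 4 [167.9°–256.6°] uniform, h=6: full span → s += 6 → s = 44.0000
seg 5 [256.6°–360°] simple-harmonic, h=-6: θ=286.3° here. β=29.7, B=103.4. -6/2·(1 − cos(π·0.2872)) = -1.1408 → s = 42.8592

42.8592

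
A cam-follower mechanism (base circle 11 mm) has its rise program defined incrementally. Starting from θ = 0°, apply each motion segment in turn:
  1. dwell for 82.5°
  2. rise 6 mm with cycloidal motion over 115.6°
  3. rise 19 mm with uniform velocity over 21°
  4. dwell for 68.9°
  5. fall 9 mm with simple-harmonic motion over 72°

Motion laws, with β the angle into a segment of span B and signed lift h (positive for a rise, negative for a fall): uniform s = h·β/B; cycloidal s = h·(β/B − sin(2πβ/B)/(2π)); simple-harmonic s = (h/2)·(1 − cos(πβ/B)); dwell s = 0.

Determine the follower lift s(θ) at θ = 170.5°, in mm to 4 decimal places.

seg 1 [0°–82.5°] dwell: s stays 0.0000
seg 2 [82.5°–198.1°] cycloidal, h=6: θ=170.5° here. β=88, B=115.6. 6·(0.7612 − sin(2π·0.7612)/(2π)) = 5.5200 → s = 5.5200

5.5200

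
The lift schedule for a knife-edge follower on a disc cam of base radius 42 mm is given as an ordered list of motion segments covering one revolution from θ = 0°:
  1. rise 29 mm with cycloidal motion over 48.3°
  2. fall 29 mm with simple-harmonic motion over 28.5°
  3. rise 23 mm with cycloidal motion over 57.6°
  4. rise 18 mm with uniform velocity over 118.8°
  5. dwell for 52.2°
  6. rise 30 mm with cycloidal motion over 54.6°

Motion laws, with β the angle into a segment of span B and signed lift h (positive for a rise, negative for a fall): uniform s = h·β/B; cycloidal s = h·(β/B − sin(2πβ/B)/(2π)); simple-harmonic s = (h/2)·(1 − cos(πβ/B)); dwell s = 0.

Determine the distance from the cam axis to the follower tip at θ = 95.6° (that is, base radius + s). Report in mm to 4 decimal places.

seg 1 [0°–48.3°] cycloidal, h=29: full span → s += 29 → s = 29.0000
seg 2 [48.3°–76.8°] simple-harmonic, h=-29: full span → s += -29 → s = 0.0000
seg 3 [76.8°–134.4°] cycloidal, h=23: θ=95.6° here. β=18.8, B=57.6. 23·(0.3264 − sin(2π·0.3264)/(2π)) = 4.2600 → s = 4.2600
radial distance = base radius + s = 42 + 4.2600 = 46.2600

46.2600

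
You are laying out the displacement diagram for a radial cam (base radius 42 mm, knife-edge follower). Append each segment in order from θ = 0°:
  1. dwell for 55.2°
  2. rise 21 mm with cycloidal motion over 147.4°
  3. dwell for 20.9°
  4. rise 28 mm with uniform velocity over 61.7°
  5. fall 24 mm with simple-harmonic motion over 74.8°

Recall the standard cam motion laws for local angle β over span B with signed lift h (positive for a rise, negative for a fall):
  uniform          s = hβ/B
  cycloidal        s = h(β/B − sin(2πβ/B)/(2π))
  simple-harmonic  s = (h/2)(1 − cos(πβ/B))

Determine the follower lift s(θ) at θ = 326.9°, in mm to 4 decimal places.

seg 1 [0°–55.2°] dwell: s stays 0.0000
seg 2 [55.2°–202.6°] cycloidal, h=21: full span → s += 21 → s = 21.0000
seg 3 [202.6°–223.5°] dwell: s stays 21.0000
seg 4 [223.5°–285.2°] uniform, h=28: full span → s += 28 → s = 49.0000
seg 5 [285.2°–360°] simple-harmonic, h=-24: θ=326.9° here. β=41.7, B=74.8. -24/2·(1 − cos(π·0.5575)) = -14.1554 → s = 34.8446

34.8446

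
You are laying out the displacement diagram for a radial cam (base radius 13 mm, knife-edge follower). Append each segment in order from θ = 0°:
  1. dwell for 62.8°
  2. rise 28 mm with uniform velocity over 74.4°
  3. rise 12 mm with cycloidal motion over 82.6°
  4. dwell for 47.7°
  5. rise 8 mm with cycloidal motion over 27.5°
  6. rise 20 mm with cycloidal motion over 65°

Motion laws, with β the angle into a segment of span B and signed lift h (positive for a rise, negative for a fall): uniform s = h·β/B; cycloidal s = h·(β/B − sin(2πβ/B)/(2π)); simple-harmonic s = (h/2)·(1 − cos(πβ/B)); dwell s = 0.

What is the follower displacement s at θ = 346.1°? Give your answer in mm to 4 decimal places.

seg 1 [0°–62.8°] dwell: s stays 0.0000
seg 2 [62.8°–137.2°] uniform, h=28: full span → s += 28 → s = 28.0000
seg 3 [137.2°–219.8°] cycloidal, h=12: full span → s += 12 → s = 40.0000
seg 4 [219.8°–267.5°] dwell: s stays 40.0000
seg 5 [267.5°–295°] cycloidal, h=8: full span → s += 8 → s = 48.0000
seg 6 [295°–360°] cycloidal, h=20: θ=346.1° here. β=51.1, B=65. 20·(0.7862 − sin(2π·0.7862)/(2π)) = 18.8244 → s = 66.8244

66.8244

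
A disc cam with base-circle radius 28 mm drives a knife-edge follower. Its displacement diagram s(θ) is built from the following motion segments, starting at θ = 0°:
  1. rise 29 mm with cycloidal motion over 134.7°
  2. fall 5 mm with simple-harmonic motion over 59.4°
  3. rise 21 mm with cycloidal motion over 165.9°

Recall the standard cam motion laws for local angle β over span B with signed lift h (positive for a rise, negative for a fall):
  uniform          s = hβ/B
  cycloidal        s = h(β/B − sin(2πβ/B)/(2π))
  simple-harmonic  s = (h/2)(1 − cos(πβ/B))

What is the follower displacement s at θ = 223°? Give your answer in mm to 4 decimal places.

seg 1 [0°–134.7°] cycloidal, h=29: full span → s += 29 → s = 29.0000
seg 2 [134.7°–194.1°] simple-harmonic, h=-5: full span → s += -5 → s = 24.0000
seg 3 [194.1°–360°] cycloidal, h=21: θ=223° here. β=28.9, B=165.9. 21·(0.1742 − sin(2π·0.1742)/(2π)) = 0.6879 → s = 24.6879

24.6879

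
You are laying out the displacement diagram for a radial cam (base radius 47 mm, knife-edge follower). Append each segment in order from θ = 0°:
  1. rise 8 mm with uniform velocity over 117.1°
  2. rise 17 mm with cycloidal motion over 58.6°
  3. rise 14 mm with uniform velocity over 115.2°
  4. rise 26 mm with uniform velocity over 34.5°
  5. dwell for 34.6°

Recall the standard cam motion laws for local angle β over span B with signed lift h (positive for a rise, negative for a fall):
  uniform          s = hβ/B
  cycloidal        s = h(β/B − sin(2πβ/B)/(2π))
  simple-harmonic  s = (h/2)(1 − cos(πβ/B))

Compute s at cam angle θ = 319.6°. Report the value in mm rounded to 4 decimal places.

seg 1 [0°–117.1°] uniform, h=8: full span → s += 8 → s = 8.0000
seg 2 [117.1°–175.7°] cycloidal, h=17: full span → s += 17 → s = 25.0000
seg 3 [175.7°–290.9°] uniform, h=14: full span → s += 14 → s = 39.0000
seg 4 [290.9°–325.4°] uniform, h=26: θ=319.6° here. β=28.7, B=34.5. 26·28.7/34.5 = 21.6290 → s = 60.6290

60.6290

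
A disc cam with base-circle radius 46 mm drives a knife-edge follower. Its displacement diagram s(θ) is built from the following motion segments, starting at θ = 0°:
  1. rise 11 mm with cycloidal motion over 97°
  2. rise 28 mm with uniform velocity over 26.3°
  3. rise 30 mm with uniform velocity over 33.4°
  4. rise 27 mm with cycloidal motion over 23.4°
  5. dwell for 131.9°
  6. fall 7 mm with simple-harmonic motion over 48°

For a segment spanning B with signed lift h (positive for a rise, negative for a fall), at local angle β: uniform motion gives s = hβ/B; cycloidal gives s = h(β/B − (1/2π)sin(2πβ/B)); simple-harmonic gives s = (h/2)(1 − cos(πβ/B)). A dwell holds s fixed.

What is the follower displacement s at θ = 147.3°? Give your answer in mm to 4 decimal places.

seg 1 [0°–97°] cycloidal, h=11: full span → s += 11 → s = 11.0000
seg 2 [97°–123.3°] uniform, h=28: full span → s += 28 → s = 39.0000
seg 3 [123.3°–156.7°] uniform, h=30: θ=147.3° here. β=24, B=33.4. 30·24/33.4 = 21.5569 → s = 60.5569

60.5569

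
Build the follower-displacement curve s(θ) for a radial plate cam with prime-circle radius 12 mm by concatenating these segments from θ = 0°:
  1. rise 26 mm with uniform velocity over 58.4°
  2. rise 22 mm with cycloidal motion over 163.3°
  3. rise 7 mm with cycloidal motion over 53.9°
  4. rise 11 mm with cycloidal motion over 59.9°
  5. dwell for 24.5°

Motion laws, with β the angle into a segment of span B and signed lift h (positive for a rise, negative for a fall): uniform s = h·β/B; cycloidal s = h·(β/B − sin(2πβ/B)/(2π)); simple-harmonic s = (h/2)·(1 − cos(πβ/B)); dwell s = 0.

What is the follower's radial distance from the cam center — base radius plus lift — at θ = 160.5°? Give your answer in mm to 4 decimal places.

seg 1 [0°–58.4°] uniform, h=26: full span → s += 26 → s = 26.0000
seg 2 [58.4°–221.7°] cycloidal, h=22: θ=160.5° here. β=102.1, B=163.3. 22·(0.6252 − sin(2π·0.6252)/(2π)) = 16.2345 → s = 42.2345
radial distance = base radius + s = 12 + 42.2345 = 54.2345

54.2345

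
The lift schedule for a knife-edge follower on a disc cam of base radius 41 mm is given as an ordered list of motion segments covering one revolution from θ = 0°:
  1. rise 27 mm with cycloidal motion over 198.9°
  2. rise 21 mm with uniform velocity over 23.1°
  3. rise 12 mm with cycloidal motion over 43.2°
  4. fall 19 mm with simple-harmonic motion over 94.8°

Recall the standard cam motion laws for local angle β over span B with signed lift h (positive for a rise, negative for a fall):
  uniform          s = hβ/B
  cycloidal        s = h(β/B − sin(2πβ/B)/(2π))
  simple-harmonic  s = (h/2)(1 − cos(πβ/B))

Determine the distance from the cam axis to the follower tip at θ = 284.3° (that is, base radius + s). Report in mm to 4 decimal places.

seg 1 [0°–198.9°] cycloidal, h=27: full span → s += 27 → s = 27.0000
seg 2 [198.9°–222°] uniform, h=21: full span → s += 21 → s = 48.0000
seg 3 [222°–265.2°] cycloidal, h=12: full span → s += 12 → s = 60.0000
seg 4 [265.2°–360°] simple-harmonic, h=-19: θ=284.3° here. β=19.1, B=94.8. -19/2·(1 − cos(π·0.2015)) = -1.8403 → s = 58.1597
radial distance = base radius + s = 41 + 58.1597 = 99.1597

99.1597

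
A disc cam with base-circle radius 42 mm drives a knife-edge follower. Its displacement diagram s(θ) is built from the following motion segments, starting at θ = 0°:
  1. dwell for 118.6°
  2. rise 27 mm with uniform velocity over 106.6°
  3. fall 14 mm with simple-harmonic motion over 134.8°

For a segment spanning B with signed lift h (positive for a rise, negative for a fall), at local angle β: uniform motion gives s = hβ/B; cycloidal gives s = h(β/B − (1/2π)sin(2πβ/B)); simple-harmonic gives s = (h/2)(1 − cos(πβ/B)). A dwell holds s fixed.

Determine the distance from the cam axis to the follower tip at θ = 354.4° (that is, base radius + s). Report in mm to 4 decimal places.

seg 1 [0°–118.6°] dwell: s stays 0.0000
seg 2 [118.6°–225.2°] uniform, h=27: full span → s += 27 → s = 27.0000
seg 3 [225.2°–360°] simple-harmonic, h=-14: θ=354.4° here. β=129.2, B=134.8. -14/2·(1 − cos(π·0.9585)) = -13.9405 → s = 13.0595
radial distance = base radius + s = 42 + 13.0595 = 55.0595

55.0595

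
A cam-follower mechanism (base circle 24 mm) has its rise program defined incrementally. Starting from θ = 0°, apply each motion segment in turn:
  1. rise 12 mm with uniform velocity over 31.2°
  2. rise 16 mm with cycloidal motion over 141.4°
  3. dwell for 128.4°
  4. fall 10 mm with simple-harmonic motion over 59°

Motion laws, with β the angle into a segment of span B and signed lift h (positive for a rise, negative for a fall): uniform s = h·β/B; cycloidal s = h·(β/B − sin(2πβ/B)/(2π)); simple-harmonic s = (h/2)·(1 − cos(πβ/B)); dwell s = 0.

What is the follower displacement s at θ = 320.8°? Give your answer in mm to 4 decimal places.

seg 1 [0°–31.2°] uniform, h=12: full span → s += 12 → s = 12.0000
seg 2 [31.2°–172.6°] cycloidal, h=16: full span → s += 16 → s = 28.0000
seg 3 [172.6°–301°] dwell: s stays 28.0000
seg 4 [301°–360°] simple-harmonic, h=-10: θ=320.8° here. β=19.8, B=59. -10/2·(1 − cos(π·0.3356)) = -2.5308 → s = 25.4692

25.4692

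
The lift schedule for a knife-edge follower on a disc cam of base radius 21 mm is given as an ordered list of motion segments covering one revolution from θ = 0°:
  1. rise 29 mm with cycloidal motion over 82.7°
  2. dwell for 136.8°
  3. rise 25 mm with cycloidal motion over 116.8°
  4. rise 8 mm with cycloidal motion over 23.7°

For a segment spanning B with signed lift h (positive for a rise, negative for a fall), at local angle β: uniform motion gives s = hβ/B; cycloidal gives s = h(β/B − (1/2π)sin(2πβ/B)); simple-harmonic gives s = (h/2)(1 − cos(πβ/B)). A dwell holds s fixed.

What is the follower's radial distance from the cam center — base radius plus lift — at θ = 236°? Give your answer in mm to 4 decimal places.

seg 1 [0°–82.7°] cycloidal, h=29: full span → s += 29 → s = 29.0000
seg 2 [82.7°–219.5°] dwell: s stays 29.0000
seg 3 [219.5°–336.3°] cycloidal, h=25: θ=236° here. β=16.5, B=116.8. 25·(0.1413 − sin(2π·0.1413)/(2π)) = 0.4458 → s = 29.4458
radial distance = base radius + s = 21 + 29.4458 = 50.4458

50.4458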